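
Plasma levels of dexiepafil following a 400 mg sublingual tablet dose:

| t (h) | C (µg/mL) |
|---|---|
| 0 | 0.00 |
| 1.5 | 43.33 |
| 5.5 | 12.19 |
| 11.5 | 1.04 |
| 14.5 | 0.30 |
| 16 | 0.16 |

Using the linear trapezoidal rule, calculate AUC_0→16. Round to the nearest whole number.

AUC = 186 µg/mL·h

Trapezoidal AUC_0→16:
  [0→1.5]: (0.00+43.33)/2 × 1.5 = 32.4975
  [1.5→5.5]: (43.33+12.19)/2 × 4 = 111.04
  [5.5→11.5]: (12.19+1.04)/2 × 6 = 39.69
  [11.5→14.5]: (1.04+0.30)/2 × 3 = 2.01
  [14.5→16]: (0.30+0.16)/2 × 1.5 = 0.345
  Sum = 185.5825 µg/mL·h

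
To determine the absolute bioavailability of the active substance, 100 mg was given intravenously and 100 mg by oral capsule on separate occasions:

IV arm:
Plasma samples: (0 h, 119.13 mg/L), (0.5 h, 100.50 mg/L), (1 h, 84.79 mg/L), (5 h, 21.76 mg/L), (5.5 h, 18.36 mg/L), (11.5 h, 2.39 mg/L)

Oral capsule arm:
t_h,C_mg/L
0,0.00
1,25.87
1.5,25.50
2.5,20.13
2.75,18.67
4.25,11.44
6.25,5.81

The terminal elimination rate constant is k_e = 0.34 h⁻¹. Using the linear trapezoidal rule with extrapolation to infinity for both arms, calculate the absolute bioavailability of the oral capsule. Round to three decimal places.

F = 0.280

Trapezoidal AUC_0→11.5 (IV):
  [0→0.5]: (119.13+100.50)/2 × 0.5 = 54.9075
  [0.5→1]: (100.50+84.79)/2 × 0.5 = 46.3225
  [1→5]: (84.79+21.76)/2 × 4 = 213.1
  [5→5.5]: (21.76+18.36)/2 × 0.5 = 10.03
  [5.5→11.5]: (18.36+2.39)/2 × 6 = 62.25
  Sum = 386.61 mg/L·h
IV tail: 2.39/0.34 = 7.029; AUC_iv,0→∞ = 386.61 + 7.029 = 393.639 mg/L·h
Trapezoidal AUC_0→6.25 (oral capsule):
  [0→1]: (0.00+25.87)/2 × 1 = 12.935
  [1→1.5]: (25.87+25.50)/2 × 0.5 = 12.8425
  [1.5→2.5]: (25.50+20.13)/2 × 1 = 22.815
  [2.5→2.75]: (20.13+18.67)/2 × 0.25 = 4.85
  [2.75→4.25]: (18.67+11.44)/2 × 1.5 = 22.5825
  [4.25→6.25]: (11.44+5.81)/2 × 2 = 17.25
  Sum = 93.275 mg/L·h
oral capsule tail: 5.81/0.34 = 17.088; AUC_ev,0→∞ = 93.275 + 17.088 = 110.363 mg/L·h
F = (AUC_ev/D_ev)/(AUC_iv/D_iv) = (110.363/100)/(393.639/100) = 1.10363/3.93639 = 0.2804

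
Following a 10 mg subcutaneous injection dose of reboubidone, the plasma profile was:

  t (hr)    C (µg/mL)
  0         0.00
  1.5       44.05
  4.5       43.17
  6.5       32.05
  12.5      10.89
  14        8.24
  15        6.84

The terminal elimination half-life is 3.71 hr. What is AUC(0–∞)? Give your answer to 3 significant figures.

AUC = 426 µg/mL·hr

Trapezoidal AUC_0→15:
  [0→1.5]: (0.00+44.05)/2 × 1.5 = 33.0375
  [1.5→4.5]: (44.05+43.17)/2 × 3 = 130.83
  [4.5→6.5]: (43.17+32.05)/2 × 2 = 75.22
  [6.5→12.5]: (32.05+10.89)/2 × 6 = 128.82
  [12.5→14]: (10.89+8.24)/2 × 1.5 = 14.3475
  [14→15]: (8.24+6.84)/2 × 1 = 7.54
  Sum = 389.795 µg/mL·hr
k_e = ln2 / t½ = 0.693147 / 3.71 = 0.1868 hr^-1
Extrapolated tail: C_last / k_e = 6.84 / 0.1868 = 36.617
AUC_0→∞ = 389.795 + 36.617 = 426.412 µg/mL·hr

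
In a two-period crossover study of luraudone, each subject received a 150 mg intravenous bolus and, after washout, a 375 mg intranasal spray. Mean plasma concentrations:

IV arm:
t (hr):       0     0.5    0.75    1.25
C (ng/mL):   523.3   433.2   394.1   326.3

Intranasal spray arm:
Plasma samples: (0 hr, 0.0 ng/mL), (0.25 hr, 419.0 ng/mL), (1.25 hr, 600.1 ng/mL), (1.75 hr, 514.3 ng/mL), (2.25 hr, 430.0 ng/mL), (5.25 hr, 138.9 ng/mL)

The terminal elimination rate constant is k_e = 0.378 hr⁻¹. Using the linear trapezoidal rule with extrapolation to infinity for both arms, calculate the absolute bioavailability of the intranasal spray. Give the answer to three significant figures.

Trapezoidal AUC_0→1.25 (IV):
  [0→0.5]: (523.3+433.2)/2 × 0.5 = 239.125
  [0.5→0.75]: (433.2+394.1)/2 × 0.25 = 103.4125
  [0.75→1.25]: (394.1+326.3)/2 × 0.5 = 180.1
  Sum = 522.6375 ng/mL·hr
IV tail: 326.3/0.378 = 863.228; AUC_iv,0→∞ = 522.6375 + 863.228 = 1385.8655 ng/mL·hr
Trapezoidal AUC_0→5.25 (intranasal spray):
  [0→0.25]: (0.0+419.0)/2 × 0.25 = 52.375
  [0.25→1.25]: (419.0+600.1)/2 × 1 = 509.55
  [1.25→1.75]: (600.1+514.3)/2 × 0.5 = 278.6
  [1.75→2.25]: (514.3+430.0)/2 × 0.5 = 236.075
  [2.25→5.25]: (430.0+138.9)/2 × 3 = 853.35
  Sum = 1929.95 ng/mL·hr
intranasal spray tail: 138.9/0.378 = 367.460; AUC_ev,0→∞ = 1929.95 + 367.460 = 2297.41 ng/mL·hr
F = (AUC_ev/D_ev)/(AUC_iv/D_iv) = (2297.41/375)/(1385.8655/150) = 6.12643/9.2391 = 0.6631

F = 0.663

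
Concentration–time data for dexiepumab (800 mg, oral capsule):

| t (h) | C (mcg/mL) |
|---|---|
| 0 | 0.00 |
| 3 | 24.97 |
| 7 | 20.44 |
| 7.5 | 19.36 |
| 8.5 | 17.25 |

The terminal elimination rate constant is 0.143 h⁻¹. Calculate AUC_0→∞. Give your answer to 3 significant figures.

Trapezoidal AUC_0→8.5:
  [0→3]: (0.00+24.97)/2 × 3 = 37.455
  [3→7]: (24.97+20.44)/2 × 4 = 90.82
  [7→7.5]: (20.44+19.36)/2 × 0.5 = 9.95
  [7.5→8.5]: (19.36+17.25)/2 × 1 = 18.305
  Sum = 156.53 mcg/mL·h
Extrapolated tail: C_last / k_e = 17.25 / 0.143 = 120.629
AUC_0→∞ = 156.53 + 120.629 = 277.159 mcg/mL·h

AUC = 277 mcg/mL·h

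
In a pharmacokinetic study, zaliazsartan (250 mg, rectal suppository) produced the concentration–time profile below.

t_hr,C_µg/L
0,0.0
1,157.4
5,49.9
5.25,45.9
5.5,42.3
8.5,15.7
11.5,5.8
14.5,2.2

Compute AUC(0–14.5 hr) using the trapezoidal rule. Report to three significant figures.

AUC = 648 µg/L·hr

Trapezoidal AUC_0→14.5:
  [0→1]: (0.0+157.4)/2 × 1 = 78.7
  [1→5]: (157.4+49.9)/2 × 4 = 414.6
  [5→5.25]: (49.9+45.9)/2 × 0.25 = 11.975
  [5.25→5.5]: (45.9+42.3)/2 × 0.25 = 11.025
  [5.5→8.5]: (42.3+15.7)/2 × 3 = 87.0
  [8.5→11.5]: (15.7+5.8)/2 × 3 = 32.25
  [11.5→14.5]: (5.8+2.2)/2 × 3 = 12.0
  Sum = 647.55 µg/L·hr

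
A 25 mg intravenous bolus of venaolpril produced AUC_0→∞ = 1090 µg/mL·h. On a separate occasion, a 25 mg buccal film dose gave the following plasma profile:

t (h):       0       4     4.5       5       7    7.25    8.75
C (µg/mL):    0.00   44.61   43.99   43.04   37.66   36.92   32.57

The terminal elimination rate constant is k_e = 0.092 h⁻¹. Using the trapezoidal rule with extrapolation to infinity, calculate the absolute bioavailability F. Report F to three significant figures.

F = 0.577

Trapezoidal AUC_0→8.75 (buccal film):
  [0→4]: (0.00+44.61)/2 × 4 = 89.22
  [4→4.5]: (44.61+43.99)/2 × 0.5 = 22.15
  [4.5→5]: (43.99+43.04)/2 × 0.5 = 21.7575
  [5→7]: (43.04+37.66)/2 × 2 = 80.7
  [7→7.25]: (37.66+36.92)/2 × 0.25 = 9.3225
  [7.25→8.75]: (36.92+32.57)/2 × 1.5 = 52.1175
  Sum = 275.2675 µg/mL·h
Tail: C_last/k_e = 32.57/0.092 = 354.022
AUC_0→∞ (buccal film) = 275.2675 + 354.022 = 629.2895 µg/mL·h
F = (AUC_ev/D_ev)/(AUC_iv/D_iv) = (629.2895/25)/(1090/25) = 25.17158/43.6 = 0.5773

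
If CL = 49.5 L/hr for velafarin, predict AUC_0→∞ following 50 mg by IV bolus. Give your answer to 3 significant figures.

AUC = 1.01 mg/L·hr

AUC_0→∞ = Dose_iv / CL
        = 50 / 49.5 = 1.0101 mg/L·hr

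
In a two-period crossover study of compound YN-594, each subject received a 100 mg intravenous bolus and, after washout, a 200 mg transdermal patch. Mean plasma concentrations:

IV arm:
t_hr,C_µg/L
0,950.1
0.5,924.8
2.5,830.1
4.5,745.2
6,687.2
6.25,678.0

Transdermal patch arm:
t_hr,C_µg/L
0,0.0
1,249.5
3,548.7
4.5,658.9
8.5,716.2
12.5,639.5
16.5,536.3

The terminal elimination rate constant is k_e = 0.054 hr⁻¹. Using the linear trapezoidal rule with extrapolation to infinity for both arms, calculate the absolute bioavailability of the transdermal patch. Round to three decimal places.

F = 0.556

Trapezoidal AUC_0→6.25 (IV):
  [0→0.5]: (950.1+924.8)/2 × 0.5 = 468.725
  [0.5→2.5]: (924.8+830.1)/2 × 2 = 1754.9
  [2.5→4.5]: (830.1+745.2)/2 × 2 = 1575.3
  [4.5→6]: (745.2+687.2)/2 × 1.5 = 1074.3
  [6→6.25]: (687.2+678.0)/2 × 0.25 = 170.65
  Sum = 5043.875 µg/L·hr
IV tail: 678.0/0.054 = 12555.556; AUC_iv,0→∞ = 5043.875 + 12555.556 = 17599.431 µg/L·hr
Trapezoidal AUC_0→16.5 (transdermal patch):
  [0→1]: (0.0+249.5)/2 × 1 = 124.75
  [1→3]: (249.5+548.7)/2 × 2 = 798.2
  [3→4.5]: (548.7+658.9)/2 × 1.5 = 905.7
  [4.5→8.5]: (658.9+716.2)/2 × 4 = 2750.2
  [8.5→12.5]: (716.2+639.5)/2 × 4 = 2711.4
  [12.5→16.5]: (639.5+536.3)/2 × 4 = 2351.6
  Sum = 9641.85 µg/L·hr
transdermal patch tail: 536.3/0.054 = 9931.481; AUC_ev,0→∞ = 9641.85 + 9931.481 = 19573.331 µg/L·hr
F = (AUC_ev/D_ev)/(AUC_iv/D_iv) = (19573.331/200)/(17599.431/100) = 97.866655/175.99431 = 0.5561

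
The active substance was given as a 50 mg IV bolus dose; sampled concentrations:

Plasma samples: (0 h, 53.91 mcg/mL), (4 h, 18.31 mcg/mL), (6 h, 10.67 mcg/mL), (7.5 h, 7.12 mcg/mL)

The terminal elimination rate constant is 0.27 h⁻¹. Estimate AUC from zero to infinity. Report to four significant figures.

AUC = 213.1 mcg/mL·h

Trapezoidal AUC_0→7.5:
  [0→4]: (53.91+18.31)/2 × 4 = 144.44
  [4→6]: (18.31+10.67)/2 × 2 = 28.98
  [6→7.5]: (10.67+7.12)/2 × 1.5 = 13.3425
  Sum = 186.7625 mcg/mL·h
Extrapolated tail: C_last / k_e = 7.12 / 0.27 = 26.370
AUC_0→∞ = 186.7625 + 26.370 = 213.1325 mcg/mL·h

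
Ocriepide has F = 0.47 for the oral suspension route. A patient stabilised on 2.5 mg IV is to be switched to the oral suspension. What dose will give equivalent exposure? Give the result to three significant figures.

D_oral = 5.32 mg

For equal systemic exposure: F × D_ev = D_iv
D_ev = D_iv / F = 2.5 / 0.47 = 5.31915 mg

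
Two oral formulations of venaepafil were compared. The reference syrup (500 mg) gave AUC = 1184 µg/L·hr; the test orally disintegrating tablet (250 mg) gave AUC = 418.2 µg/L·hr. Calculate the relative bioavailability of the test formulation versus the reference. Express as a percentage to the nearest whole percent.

F_rel = (AUC_test/D_test) / (AUC_ref/D_ref)
      = (418.2/250) / (1184/500)
      = 1.6728 / 2.368 = 0.7064 = 70.64%

F_rel = 71%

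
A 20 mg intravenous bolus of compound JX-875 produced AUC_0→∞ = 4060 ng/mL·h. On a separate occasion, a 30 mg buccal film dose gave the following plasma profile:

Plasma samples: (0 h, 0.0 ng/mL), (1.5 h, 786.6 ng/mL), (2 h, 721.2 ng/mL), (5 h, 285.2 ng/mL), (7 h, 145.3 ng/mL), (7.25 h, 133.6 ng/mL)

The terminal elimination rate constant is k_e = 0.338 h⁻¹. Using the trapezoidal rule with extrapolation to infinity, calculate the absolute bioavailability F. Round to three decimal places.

Trapezoidal AUC_0→7.25 (buccal film):
  [0→1.5]: (0.0+786.6)/2 × 1.5 = 589.95
  [1.5→2]: (786.6+721.2)/2 × 0.5 = 376.95
  [2→5]: (721.2+285.2)/2 × 3 = 1509.6
  [5→7]: (285.2+145.3)/2 × 2 = 430.5
  [7→7.25]: (145.3+133.6)/2 × 0.25 = 34.8625
  Sum = 2941.8625 ng/mL·h
Tail: C_last/k_e = 133.6/0.338 = 395.266
AUC_0→∞ (buccal film) = 2941.8625 + 395.266 = 3337.1285 ng/mL·h
F = (AUC_ev/D_ev)/(AUC_iv/D_iv) = (3337.1285/30)/(4060/20) = 111.238/203 = 0.5480

F = 0.548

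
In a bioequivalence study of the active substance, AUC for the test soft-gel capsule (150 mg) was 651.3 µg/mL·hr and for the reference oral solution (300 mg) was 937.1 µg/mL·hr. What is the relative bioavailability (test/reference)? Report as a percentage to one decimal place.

F_rel = (AUC_test/D_test) / (AUC_ref/D_ref)
      = (651.3/150) / (937.1/300)
      = 4.342 / 3.12367 = 1.3900 = 139.00%

F_rel = 139.0%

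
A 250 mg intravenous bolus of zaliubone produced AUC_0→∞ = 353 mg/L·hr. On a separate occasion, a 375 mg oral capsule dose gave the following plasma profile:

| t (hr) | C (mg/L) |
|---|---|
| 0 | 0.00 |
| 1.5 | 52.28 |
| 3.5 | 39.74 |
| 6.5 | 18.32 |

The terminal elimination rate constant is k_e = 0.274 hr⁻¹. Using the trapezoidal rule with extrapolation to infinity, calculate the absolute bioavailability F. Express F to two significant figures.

F = 0.54

Trapezoidal AUC_0→6.5 (oral capsule):
  [0→1.5]: (0.00+52.28)/2 × 1.5 = 39.21
  [1.5→3.5]: (52.28+39.74)/2 × 2 = 92.02
  [3.5→6.5]: (39.74+18.32)/2 × 3 = 87.09
  Sum = 218.32 mg/L·hr
Tail: C_last/k_e = 18.32/0.274 = 66.861
AUC_0→∞ (oral capsule) = 218.32 + 66.861 = 285.181 mg/L·hr
F = (AUC_ev/D_ev)/(AUC_iv/D_iv) = (285.181/375)/(353/250) = 0.760483/1.412 = 0.5386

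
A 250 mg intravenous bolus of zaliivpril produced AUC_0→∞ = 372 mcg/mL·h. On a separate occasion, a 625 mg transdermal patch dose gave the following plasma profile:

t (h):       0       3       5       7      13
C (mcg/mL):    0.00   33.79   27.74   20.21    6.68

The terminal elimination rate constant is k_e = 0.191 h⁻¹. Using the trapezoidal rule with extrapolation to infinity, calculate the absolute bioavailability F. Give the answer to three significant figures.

F = 0.297

Trapezoidal AUC_0→13 (transdermal patch):
  [0→3]: (0.00+33.79)/2 × 3 = 50.685
  [3→5]: (33.79+27.74)/2 × 2 = 61.53
  [5→7]: (27.74+20.21)/2 × 2 = 47.95
  [7→13]: (20.21+6.68)/2 × 6 = 80.67
  Sum = 240.835 mcg/mL·h
Tail: C_last/k_e = 6.68/0.191 = 34.974
AUC_0→∞ (transdermal patch) = 240.835 + 34.974 = 275.809 mcg/mL·h
F = (AUC_ev/D_ev)/(AUC_iv/D_iv) = (275.809/625)/(372/250) = 0.4412944/1.488 = 0.2966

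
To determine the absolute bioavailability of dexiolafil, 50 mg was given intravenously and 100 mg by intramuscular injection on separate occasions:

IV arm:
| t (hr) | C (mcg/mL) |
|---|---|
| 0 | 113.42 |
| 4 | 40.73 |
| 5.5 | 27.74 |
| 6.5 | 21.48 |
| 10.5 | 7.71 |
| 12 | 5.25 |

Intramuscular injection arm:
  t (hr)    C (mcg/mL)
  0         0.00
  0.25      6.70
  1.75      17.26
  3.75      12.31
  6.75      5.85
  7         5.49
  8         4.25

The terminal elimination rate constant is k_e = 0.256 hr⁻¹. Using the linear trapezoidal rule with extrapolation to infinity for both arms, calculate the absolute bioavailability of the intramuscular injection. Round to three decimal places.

F = 0.104

Trapezoidal AUC_0→12 (IV):
  [0→4]: (113.42+40.73)/2 × 4 = 308.3
  [4→5.5]: (40.73+27.74)/2 × 1.5 = 51.3525
  [5.5→6.5]: (27.74+21.48)/2 × 1 = 24.61
  [6.5→10.5]: (21.48+7.71)/2 × 4 = 58.38
  [10.5→12]: (7.71+5.25)/2 × 1.5 = 9.72
  Sum = 452.3625 mcg/mL·hr
IV tail: 5.25/0.256 = 20.508; AUC_iv,0→∞ = 452.3625 + 20.508 = 472.8705 mcg/mL·hr
Trapezoidal AUC_0→8 (intramuscular injection):
  [0→0.25]: (0.00+6.70)/2 × 0.25 = 0.8375
  [0.25→1.75]: (6.70+17.26)/2 × 1.5 = 17.97
  [1.75→3.75]: (17.26+12.31)/2 × 2 = 29.57
  [3.75→6.75]: (12.31+5.85)/2 × 3 = 27.24
  [6.75→7]: (5.85+5.49)/2 × 0.25 = 1.4175
  [7→8]: (5.49+4.25)/2 × 1 = 4.87
  Sum = 81.905 mcg/mL·hr
intramuscular injection tail: 4.25/0.256 = 16.602; AUC_ev,0→∞ = 81.905 + 16.602 = 98.507 mcg/mL·hr
F = (AUC_ev/D_ev)/(AUC_iv/D_iv) = (98.507/100)/(472.8705/50) = 0.98507/9.45741 = 0.1042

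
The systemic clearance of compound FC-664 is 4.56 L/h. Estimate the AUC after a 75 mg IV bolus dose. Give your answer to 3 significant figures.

AUC = 16.4 mg/L·h

AUC_0→∞ = Dose_iv / CL
        = 75 / 4.56 = 16.4474 mg/L·h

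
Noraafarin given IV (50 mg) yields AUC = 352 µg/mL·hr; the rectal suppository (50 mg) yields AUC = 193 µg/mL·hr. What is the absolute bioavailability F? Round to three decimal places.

F = (AUC_ev / D_ev) / (AUC_iv / D_iv)
  = (193/50) / (352/50)
  = 3.86 / 7.04 = 0.5483

F = 0.548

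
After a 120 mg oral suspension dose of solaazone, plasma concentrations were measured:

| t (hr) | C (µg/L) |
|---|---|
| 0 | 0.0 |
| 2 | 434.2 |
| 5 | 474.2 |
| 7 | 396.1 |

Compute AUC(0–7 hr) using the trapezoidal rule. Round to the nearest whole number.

Trapezoidal AUC_0→7:
  [0→2]: (0.0+434.2)/2 × 2 = 434.2
  [2→5]: (434.2+474.2)/2 × 3 = 1362.6
  [5→7]: (474.2+396.1)/2 × 2 = 870.3
  Sum = 2667.1 µg/L·hr

AUC = 2667 µg/L·hr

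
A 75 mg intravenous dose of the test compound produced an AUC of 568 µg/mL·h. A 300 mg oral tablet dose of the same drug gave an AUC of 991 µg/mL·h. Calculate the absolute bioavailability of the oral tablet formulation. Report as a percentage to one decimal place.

F = (AUC_ev / D_ev) / (AUC_iv / D_iv)
  = (991/300) / (568/75)
  = 3.30333 / 7.57333 = 0.4362
  = 43.62%

F = 43.6%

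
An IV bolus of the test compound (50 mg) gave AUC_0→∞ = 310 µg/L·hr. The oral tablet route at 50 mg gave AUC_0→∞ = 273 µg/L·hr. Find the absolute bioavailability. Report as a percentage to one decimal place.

F = (AUC_ev / D_ev) / (AUC_iv / D_iv)
  = (273/50) / (310/50)
  = 5.46 / 6.2 = 0.8806
  = 88.06%

F = 88.1%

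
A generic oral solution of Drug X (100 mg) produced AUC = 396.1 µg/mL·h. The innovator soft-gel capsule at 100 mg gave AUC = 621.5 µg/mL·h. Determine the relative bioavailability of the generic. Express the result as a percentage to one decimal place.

F_rel = (AUC_test/D_test) / (AUC_ref/D_ref)
      = (396.1/100) / (621.5/100)
      = 3.961 / 6.215 = 0.6373 = 63.73%

F_rel = 63.7%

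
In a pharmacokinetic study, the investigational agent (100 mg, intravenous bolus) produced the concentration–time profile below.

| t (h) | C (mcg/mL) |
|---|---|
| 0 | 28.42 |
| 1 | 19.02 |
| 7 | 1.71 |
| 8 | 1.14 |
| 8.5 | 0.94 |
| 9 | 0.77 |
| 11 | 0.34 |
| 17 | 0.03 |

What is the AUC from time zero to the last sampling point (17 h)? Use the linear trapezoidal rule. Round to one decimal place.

Trapezoidal AUC_0→17:
  [0→1]: (28.42+19.02)/2 × 1 = 23.72
  [1→7]: (19.02+1.71)/2 × 6 = 62.19
  [7→8]: (1.71+1.14)/2 × 1 = 1.425
  [8→8.5]: (1.14+0.94)/2 × 0.5 = 0.52
  [8.5→9]: (0.94+0.77)/2 × 0.5 = 0.4275
  [9→11]: (0.77+0.34)/2 × 2 = 1.11
  [11→17]: (0.34+0.03)/2 × 6 = 1.11
  Sum = 90.5025 mcg/mL·h

AUC = 90.5 mcg/mL·h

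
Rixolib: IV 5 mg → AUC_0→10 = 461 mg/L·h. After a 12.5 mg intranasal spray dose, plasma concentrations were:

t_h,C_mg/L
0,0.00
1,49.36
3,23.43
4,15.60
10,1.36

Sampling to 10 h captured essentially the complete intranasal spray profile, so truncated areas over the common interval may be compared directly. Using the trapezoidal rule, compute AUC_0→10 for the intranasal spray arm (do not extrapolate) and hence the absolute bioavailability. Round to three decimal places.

Trapezoidal AUC_0→10 (intranasal spray):
  [0→1]: (0.00+49.36)/2 × 1 = 24.68
  [1→3]: (49.36+23.43)/2 × 2 = 72.79
  [3→4]: (23.43+15.60)/2 × 1 = 19.515
  [4→10]: (15.60+1.36)/2 × 6 = 50.88
  Sum = 167.865 mg/L·h
F = (AUC_ev/D_ev)/(AUC_iv/D_iv) = (167.865/12.5)/(461/5) = 13.4292/92.2 = 0.1457

F = 0.146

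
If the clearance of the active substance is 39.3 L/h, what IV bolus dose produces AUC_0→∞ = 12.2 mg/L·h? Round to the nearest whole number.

Dose = 479 mg

Dose_iv = CL × AUC_0→∞
     = 39.3 × 12.2 = 479.46 mg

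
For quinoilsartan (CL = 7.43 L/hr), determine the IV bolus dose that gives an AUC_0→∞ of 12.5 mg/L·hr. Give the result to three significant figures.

Dose_iv = CL × AUC_0→∞
     = 7.43 × 12.5 = 92.875 mg

Dose = 92.9 mg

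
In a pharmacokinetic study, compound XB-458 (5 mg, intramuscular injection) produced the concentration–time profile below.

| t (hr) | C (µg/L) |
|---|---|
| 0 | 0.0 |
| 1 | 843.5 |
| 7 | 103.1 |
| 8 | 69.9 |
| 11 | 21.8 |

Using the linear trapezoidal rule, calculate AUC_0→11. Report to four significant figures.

AUC = 3486 µg/L·hr

Trapezoidal AUC_0→11:
  [0→1]: (0.0+843.5)/2 × 1 = 421.75
  [1→7]: (843.5+103.1)/2 × 6 = 2839.8
  [7→8]: (103.1+69.9)/2 × 1 = 86.5
  [8→11]: (69.9+21.8)/2 × 3 = 137.55
  Sum = 3485.6 µg/L·hr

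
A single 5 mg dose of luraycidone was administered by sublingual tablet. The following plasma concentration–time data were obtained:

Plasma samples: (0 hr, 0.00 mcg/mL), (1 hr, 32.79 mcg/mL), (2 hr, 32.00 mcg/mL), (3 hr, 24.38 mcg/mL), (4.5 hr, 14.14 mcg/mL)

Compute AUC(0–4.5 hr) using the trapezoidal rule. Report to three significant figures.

Trapezoidal AUC_0→4.5:
  [0→1]: (0.00+32.79)/2 × 1 = 16.395
  [1→2]: (32.79+32.00)/2 × 1 = 32.395
  [2→3]: (32.00+24.38)/2 × 1 = 28.19
  [3→4.5]: (24.38+14.14)/2 × 1.5 = 28.89
  Sum = 105.87 mcg/mL·hr

AUC = 106 mcg/mL·hr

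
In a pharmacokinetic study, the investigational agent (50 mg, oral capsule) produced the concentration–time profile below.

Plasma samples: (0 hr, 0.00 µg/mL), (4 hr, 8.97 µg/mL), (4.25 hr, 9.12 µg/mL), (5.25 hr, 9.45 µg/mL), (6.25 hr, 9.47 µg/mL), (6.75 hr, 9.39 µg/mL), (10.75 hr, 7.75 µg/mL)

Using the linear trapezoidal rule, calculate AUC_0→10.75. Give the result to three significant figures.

AUC = 77.9 µg/mL·hr

Trapezoidal AUC_0→10.75:
  [0→4]: (0.00+8.97)/2 × 4 = 17.94
  [4→4.25]: (8.97+9.12)/2 × 0.25 = 2.26125
  [4.25→5.25]: (9.12+9.45)/2 × 1 = 9.285
  [5.25→6.25]: (9.45+9.47)/2 × 1 = 9.46
  [6.25→6.75]: (9.47+9.39)/2 × 0.5 = 4.715
  [6.75→10.75]: (9.39+7.75)/2 × 4 = 34.28
  Sum = 77.94125 µg/mL·hr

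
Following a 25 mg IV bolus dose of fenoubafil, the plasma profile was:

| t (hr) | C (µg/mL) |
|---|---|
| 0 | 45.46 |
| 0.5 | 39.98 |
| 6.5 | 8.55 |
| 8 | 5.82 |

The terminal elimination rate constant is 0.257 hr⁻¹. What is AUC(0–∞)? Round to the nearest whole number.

AUC = 200 µg/mL·hr

Trapezoidal AUC_0→8:
  [0→0.5]: (45.46+39.98)/2 × 0.5 = 21.36
  [0.5→6.5]: (39.98+8.55)/2 × 6 = 145.59
  [6.5→8]: (8.55+5.82)/2 × 1.5 = 10.7775
  Sum = 177.7275 µg/mL·hr
Extrapolated tail: C_last / k_e = 5.82 / 0.257 = 22.646
AUC_0→∞ = 177.7275 + 22.646 = 200.3735 µg/mL·hr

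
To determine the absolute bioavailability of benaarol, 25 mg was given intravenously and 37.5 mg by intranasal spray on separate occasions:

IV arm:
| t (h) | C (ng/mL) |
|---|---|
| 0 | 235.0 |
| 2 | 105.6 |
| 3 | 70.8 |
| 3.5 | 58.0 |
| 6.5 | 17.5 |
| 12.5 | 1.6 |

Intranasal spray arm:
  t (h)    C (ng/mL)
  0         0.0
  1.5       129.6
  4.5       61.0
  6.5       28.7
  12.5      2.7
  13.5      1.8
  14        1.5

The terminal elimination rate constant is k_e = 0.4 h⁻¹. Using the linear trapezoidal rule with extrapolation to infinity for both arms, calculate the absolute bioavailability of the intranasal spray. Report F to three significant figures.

F = 0.602

Trapezoidal AUC_0→12.5 (IV):
  [0→2]: (235.0+105.6)/2 × 2 = 340.6
  [2→3]: (105.6+70.8)/2 × 1 = 88.2
  [3→3.5]: (70.8+58.0)/2 × 0.5 = 32.2
  [3.5→6.5]: (58.0+17.5)/2 × 3 = 113.25
  [6.5→12.5]: (17.5+1.6)/2 × 6 = 57.3
  Sum = 631.55 ng/mL·h
IV tail: 1.6/0.4 = 4.000; AUC_iv,0→∞ = 631.55 + 4.000 = 635.55 ng/mL·h
Trapezoidal AUC_0→14 (intranasal spray):
  [0→1.5]: (0.0+129.6)/2 × 1.5 = 97.2
  [1.5→4.5]: (129.6+61.0)/2 × 3 = 285.9
  [4.5→6.5]: (61.0+28.7)/2 × 2 = 89.7
  [6.5→12.5]: (28.7+2.7)/2 × 6 = 94.2
  [12.5→13.5]: (2.7+1.8)/2 × 1 = 2.25
  [13.5→14]: (1.8+1.5)/2 × 0.5 = 0.825
  Sum = 570.075 ng/mL·h
intranasal spray tail: 1.5/0.4 = 3.750; AUC_ev,0→∞ = 570.075 + 3.750 = 573.825 ng/mL·h
F = (AUC_ev/D_ev)/(AUC_iv/D_iv) = (573.825/37.5)/(635.55/25) = 15.302/25.422 = 0.6019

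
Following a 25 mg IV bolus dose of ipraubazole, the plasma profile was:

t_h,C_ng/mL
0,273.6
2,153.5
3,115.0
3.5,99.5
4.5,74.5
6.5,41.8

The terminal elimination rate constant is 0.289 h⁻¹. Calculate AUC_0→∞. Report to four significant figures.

Trapezoidal AUC_0→6.5:
  [0→2]: (273.6+153.5)/2 × 2 = 427.1
  [2→3]: (153.5+115.0)/2 × 1 = 134.25
  [3→3.5]: (115.0+99.5)/2 × 0.5 = 53.625
  [3.5→4.5]: (99.5+74.5)/2 × 1 = 87.0
  [4.5→6.5]: (74.5+41.8)/2 × 2 = 116.3
  Sum = 818.275 ng/mL·h
Extrapolated tail: C_last / k_e = 41.8 / 0.289 = 144.637
AUC_0→∞ = 818.275 + 144.637 = 962.912 ng/mL·h

AUC = 962.9 ng/mL·h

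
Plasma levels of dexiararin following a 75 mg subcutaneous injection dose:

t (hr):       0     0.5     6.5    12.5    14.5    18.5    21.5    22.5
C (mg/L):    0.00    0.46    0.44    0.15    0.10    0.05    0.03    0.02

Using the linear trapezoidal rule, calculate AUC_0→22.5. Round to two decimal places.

AUC = 5.28 mg/L·hr

Trapezoidal AUC_0→22.5:
  [0→0.5]: (0.00+0.46)/2 × 0.5 = 0.115
  [0.5→6.5]: (0.46+0.44)/2 × 6 = 2.7
  [6.5→12.5]: (0.44+0.15)/2 × 6 = 1.77
  [12.5→14.5]: (0.15+0.10)/2 × 2 = 0.25
  [14.5→18.5]: (0.10+0.05)/2 × 4 = 0.3
  [18.5→21.5]: (0.05+0.03)/2 × 3 = 0.12
  [21.5→22.5]: (0.03+0.02)/2 × 1 = 0.025
  Sum = 5.28 mg/L·hr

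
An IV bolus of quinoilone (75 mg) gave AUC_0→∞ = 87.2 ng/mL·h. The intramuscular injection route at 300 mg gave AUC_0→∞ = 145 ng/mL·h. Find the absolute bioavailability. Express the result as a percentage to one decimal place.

F = (AUC_ev / D_ev) / (AUC_iv / D_iv)
  = (145/300) / (87.2/75)
  = 0.483333 / 1.16267 = 0.4157
  = 41.57%

F = 41.6%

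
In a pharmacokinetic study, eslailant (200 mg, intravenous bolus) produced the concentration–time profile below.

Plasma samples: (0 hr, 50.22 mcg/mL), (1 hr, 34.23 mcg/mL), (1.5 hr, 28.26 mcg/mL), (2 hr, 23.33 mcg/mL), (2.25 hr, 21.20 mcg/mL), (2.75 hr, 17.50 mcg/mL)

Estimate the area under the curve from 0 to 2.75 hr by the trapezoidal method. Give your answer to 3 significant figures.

Trapezoidal AUC_0→2.75:
  [0→1]: (50.22+34.23)/2 × 1 = 42.225
  [1→1.5]: (34.23+28.26)/2 × 0.5 = 15.6225
  [1.5→2]: (28.26+23.33)/2 × 0.5 = 12.8975
  [2→2.25]: (23.33+21.20)/2 × 0.25 = 5.56625
  [2.25→2.75]: (21.20+17.50)/2 × 0.5 = 9.675
  Sum = 85.98625 mcg/mL·hr

AUC = 86.0 mcg/mL·hr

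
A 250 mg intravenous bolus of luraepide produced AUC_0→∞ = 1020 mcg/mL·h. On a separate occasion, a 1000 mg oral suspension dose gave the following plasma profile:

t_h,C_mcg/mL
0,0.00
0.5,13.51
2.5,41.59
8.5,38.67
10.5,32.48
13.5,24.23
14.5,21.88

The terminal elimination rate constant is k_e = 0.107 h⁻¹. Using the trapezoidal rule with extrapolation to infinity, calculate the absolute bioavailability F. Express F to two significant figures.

Trapezoidal AUC_0→14.5 (oral suspension):
  [0→0.5]: (0.00+13.51)/2 × 0.5 = 3.3775
  [0.5→2.5]: (13.51+41.59)/2 × 2 = 55.1
  [2.5→8.5]: (41.59+38.67)/2 × 6 = 240.78
  [8.5→10.5]: (38.67+32.48)/2 × 2 = 71.15
  [10.5→13.5]: (32.48+24.23)/2 × 3 = 85.065
  [13.5→14.5]: (24.23+21.88)/2 × 1 = 23.055
  Sum = 478.5275 mcg/mL·h
Tail: C_last/k_e = 21.88/0.107 = 204.486
AUC_0→∞ (oral suspension) = 478.5275 + 204.486 = 683.0135 mcg/mL·h
F = (AUC_ev/D_ev)/(AUC_iv/D_iv) = (683.0135/1000)/(1020/250) = 0.6830135/4.08 = 0.1674

F = 0.17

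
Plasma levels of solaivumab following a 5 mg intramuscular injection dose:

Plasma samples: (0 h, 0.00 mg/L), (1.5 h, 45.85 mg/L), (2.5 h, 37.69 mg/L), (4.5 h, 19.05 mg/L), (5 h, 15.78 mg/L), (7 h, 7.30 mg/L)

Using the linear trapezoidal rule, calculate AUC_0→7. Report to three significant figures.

AUC = 165 mg/L·h

Trapezoidal AUC_0→7:
  [0→1.5]: (0.00+45.85)/2 × 1.5 = 34.3875
  [1.5→2.5]: (45.85+37.69)/2 × 1 = 41.77
  [2.5→4.5]: (37.69+19.05)/2 × 2 = 56.74
  [4.5→5]: (19.05+15.78)/2 × 0.5 = 8.7075
  [5→7]: (15.78+7.30)/2 × 2 = 23.08
  Sum = 164.685 mg/L·h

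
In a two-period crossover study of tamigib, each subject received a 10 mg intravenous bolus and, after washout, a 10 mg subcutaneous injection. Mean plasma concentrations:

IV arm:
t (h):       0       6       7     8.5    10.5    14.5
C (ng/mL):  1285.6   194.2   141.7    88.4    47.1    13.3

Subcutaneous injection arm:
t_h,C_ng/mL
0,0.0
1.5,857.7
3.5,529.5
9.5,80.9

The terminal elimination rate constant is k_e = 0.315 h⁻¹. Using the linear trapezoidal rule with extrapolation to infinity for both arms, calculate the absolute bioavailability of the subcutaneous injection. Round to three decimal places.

F = 0.811

Trapezoidal AUC_0→14.5 (IV):
  [0→6]: (1285.6+194.2)/2 × 6 = 4439.4
  [6→7]: (194.2+141.7)/2 × 1 = 167.95
  [7→8.5]: (141.7+88.4)/2 × 1.5 = 172.575
  [8.5→10.5]: (88.4+47.1)/2 × 2 = 135.5
  [10.5→14.5]: (47.1+13.3)/2 × 4 = 120.8
  Sum = 5036.225 ng/mL·h
IV tail: 13.3/0.315 = 42.222; AUC_iv,0→∞ = 5036.225 + 42.222 = 5078.447 ng/mL·h
Trapezoidal AUC_0→9.5 (subcutaneous injection):
  [0→1.5]: (0.0+857.7)/2 × 1.5 = 643.275
  [1.5→3.5]: (857.7+529.5)/2 × 2 = 1387.2
  [3.5→9.5]: (529.5+80.9)/2 × 6 = 1831.2
  Sum = 3861.675 ng/mL·h
subcutaneous injection tail: 80.9/0.315 = 256.825; AUC_ev,0→∞ = 3861.675 + 256.825 = 4118.5 ng/mL·h
F = (AUC_ev/D_ev)/(AUC_iv/D_iv) = (4118.5/10)/(5078.447/10) = 411.85/507.8447 = 0.8110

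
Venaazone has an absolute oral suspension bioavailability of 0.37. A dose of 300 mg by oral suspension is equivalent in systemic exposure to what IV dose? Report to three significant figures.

Systemic exposure from an extravascular dose = F × D_ev, so the equivalent IV dose is F × D_ev.
D_iv = F × D_ev = 0.37 × 300 = 111 mg

D_iv = 111 mg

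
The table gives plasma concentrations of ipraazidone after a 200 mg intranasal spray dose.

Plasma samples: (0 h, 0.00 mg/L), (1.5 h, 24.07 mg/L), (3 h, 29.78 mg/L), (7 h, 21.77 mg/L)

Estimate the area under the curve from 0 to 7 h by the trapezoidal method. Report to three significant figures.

Trapezoidal AUC_0→7:
  [0→1.5]: (0.00+24.07)/2 × 1.5 = 18.0525
  [1.5→3]: (24.07+29.78)/2 × 1.5 = 40.3875
  [3→7]: (29.78+21.77)/2 × 4 = 103.1
  Sum = 161.54 mg/L·h

AUC = 162 mg/L·h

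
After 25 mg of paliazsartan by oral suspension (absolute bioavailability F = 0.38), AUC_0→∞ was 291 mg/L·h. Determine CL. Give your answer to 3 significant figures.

CL = 0.0326 L/h

CL = F × Dose / AUC_0→∞
   = 0.38 × 25 / 291 = 0.032646 L/h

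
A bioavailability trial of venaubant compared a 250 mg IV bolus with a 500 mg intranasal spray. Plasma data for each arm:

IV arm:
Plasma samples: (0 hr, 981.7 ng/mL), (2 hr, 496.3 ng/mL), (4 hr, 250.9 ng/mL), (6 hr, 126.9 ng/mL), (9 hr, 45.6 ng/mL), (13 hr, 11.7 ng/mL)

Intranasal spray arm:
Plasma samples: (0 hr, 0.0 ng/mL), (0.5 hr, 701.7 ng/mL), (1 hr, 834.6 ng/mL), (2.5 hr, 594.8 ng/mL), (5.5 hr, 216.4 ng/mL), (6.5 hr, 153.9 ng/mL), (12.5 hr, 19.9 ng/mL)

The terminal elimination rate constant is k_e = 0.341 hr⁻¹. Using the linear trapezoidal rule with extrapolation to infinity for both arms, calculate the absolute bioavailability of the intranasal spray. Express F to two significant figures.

Trapezoidal AUC_0→13 (IV):
  [0→2]: (981.7+496.3)/2 × 2 = 1478.0
  [2→4]: (496.3+250.9)/2 × 2 = 747.2
  [4→6]: (250.9+126.9)/2 × 2 = 377.8
  [6→9]: (126.9+45.6)/2 × 3 = 258.75
  [9→13]: (45.6+11.7)/2 × 4 = 114.6
  Sum = 2976.35 ng/mL·hr
IV tail: 11.7/0.341 = 34.311; AUC_iv,0→∞ = 2976.35 + 34.311 = 3010.661 ng/mL·hr
Trapezoidal AUC_0→12.5 (intranasal spray):
  [0→0.5]: (0.0+701.7)/2 × 0.5 = 175.425
  [0.5→1]: (701.7+834.6)/2 × 0.5 = 384.075
  [1→2.5]: (834.6+594.8)/2 × 1.5 = 1072.05
  [2.5→5.5]: (594.8+216.4)/2 × 3 = 1216.8
  [5.5→6.5]: (216.4+153.9)/2 × 1 = 185.15
  [6.5→12.5]: (153.9+19.9)/2 × 6 = 521.4
  Sum = 3554.9 ng/mL·hr
intranasal spray tail: 19.9/0.341 = 58.358; AUC_ev,0→∞ = 3554.9 + 58.358 = 3613.258 ng/mL·hr
F = (AUC_ev/D_ev)/(AUC_iv/D_iv) = (3613.258/500)/(3010.661/250) = 7.226516/12.042644 = 0.6001

F = 0.60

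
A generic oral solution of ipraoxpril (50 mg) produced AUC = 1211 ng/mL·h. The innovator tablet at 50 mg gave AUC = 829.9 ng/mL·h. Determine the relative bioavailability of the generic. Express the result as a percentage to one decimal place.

F_rel = (AUC_test/D_test) / (AUC_ref/D_ref)
      = (1211/50) / (829.9/50)
      = 24.22 / 16.598 = 1.4592 = 145.92%

F_rel = 145.9%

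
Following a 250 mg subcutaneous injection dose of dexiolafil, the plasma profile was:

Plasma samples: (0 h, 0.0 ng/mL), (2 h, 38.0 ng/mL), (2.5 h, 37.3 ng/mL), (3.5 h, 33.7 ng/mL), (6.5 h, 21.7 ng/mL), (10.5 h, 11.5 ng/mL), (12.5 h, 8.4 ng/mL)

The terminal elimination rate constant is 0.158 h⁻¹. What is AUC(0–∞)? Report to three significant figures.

Trapezoidal AUC_0→12.5:
  [0→2]: (0.0+38.0)/2 × 2 = 38.0
  [2→2.5]: (38.0+37.3)/2 × 0.5 = 18.825
  [2.5→3.5]: (37.3+33.7)/2 × 1 = 35.5
  [3.5→6.5]: (33.7+21.7)/2 × 3 = 83.1
  [6.5→10.5]: (21.7+11.5)/2 × 4 = 66.4
  [10.5→12.5]: (11.5+8.4)/2 × 2 = 19.9
  Sum = 261.725 ng/mL·h
Extrapolated tail: C_last / k_e = 8.4 / 0.158 = 53.165
AUC_0→∞ = 261.725 + 53.165 = 314.89 ng/mL·h

AUC = 315 ng/mL·h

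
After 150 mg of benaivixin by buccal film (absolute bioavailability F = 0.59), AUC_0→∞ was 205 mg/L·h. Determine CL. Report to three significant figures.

CL = 0.432 L/h

CL = F × Dose / AUC_0→∞
   = 0.59 × 150 / 205 = 0.431707 L/h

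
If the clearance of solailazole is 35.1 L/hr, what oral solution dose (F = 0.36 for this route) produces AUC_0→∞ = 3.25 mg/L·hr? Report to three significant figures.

Dose = 317 mg

Dose = CL × AUC_0→∞ / F
     = 35.1 × 3.25 / 0.36 = 316.875 mg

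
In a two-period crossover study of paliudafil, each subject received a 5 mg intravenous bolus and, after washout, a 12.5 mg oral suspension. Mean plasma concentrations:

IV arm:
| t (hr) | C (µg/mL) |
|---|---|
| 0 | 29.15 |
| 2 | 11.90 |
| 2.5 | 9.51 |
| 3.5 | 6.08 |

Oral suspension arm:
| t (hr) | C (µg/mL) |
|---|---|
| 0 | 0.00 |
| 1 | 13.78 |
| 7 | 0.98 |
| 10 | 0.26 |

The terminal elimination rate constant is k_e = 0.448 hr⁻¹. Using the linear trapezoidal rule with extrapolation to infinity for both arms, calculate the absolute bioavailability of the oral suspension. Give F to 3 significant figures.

Trapezoidal AUC_0→3.5 (IV):
  [0→2]: (29.15+11.90)/2 × 2 = 41.05
  [2→2.5]: (11.90+9.51)/2 × 0.5 = 5.3525
  [2.5→3.5]: (9.51+6.08)/2 × 1 = 7.795
  Sum = 54.1975 µg/mL·hr
IV tail: 6.08/0.448 = 13.571; AUC_iv,0→∞ = 54.1975 + 13.571 = 67.7685 µg/mL·hr
Trapezoidal AUC_0→10 (oral suspension):
  [0→1]: (0.00+13.78)/2 × 1 = 6.89
  [1→7]: (13.78+0.98)/2 × 6 = 44.28
  [7→10]: (0.98+0.26)/2 × 3 = 1.86
  Sum = 53.03 µg/mL·hr
oral suspension tail: 0.26/0.448 = 0.580; AUC_ev,0→∞ = 53.03 + 0.580 = 53.61 µg/mL·hr
F = (AUC_ev/D_ev)/(AUC_iv/D_iv) = (53.61/12.5)/(67.7685/5) = 4.2888/13.5537 = 0.3164

F = 0.316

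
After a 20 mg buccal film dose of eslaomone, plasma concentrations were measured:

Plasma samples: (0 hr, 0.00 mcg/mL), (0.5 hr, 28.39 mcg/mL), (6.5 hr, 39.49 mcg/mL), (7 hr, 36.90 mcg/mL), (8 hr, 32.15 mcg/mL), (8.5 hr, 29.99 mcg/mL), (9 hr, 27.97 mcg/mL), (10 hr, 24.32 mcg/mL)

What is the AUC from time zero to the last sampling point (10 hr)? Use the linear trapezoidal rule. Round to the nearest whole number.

Trapezoidal AUC_0→10:
  [0→0.5]: (0.00+28.39)/2 × 0.5 = 7.0975
  [0.5→6.5]: (28.39+39.49)/2 × 6 = 203.64
  [6.5→7]: (39.49+36.90)/2 × 0.5 = 19.0975
  [7→8]: (36.90+32.15)/2 × 1 = 34.525
  [8→8.5]: (32.15+29.99)/2 × 0.5 = 15.535
  [8.5→9]: (29.99+27.97)/2 × 0.5 = 14.49
  [9→10]: (27.97+24.32)/2 × 1 = 26.145
  Sum = 320.53 mcg/mL·hr

AUC = 321 mcg/mL·hr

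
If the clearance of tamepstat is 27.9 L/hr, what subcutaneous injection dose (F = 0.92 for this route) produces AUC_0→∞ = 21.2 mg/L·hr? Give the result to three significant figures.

Dose = CL × AUC_0→∞ / F
     = 27.9 × 21.2 / 0.92 = 642.913 mg

Dose = 643 mg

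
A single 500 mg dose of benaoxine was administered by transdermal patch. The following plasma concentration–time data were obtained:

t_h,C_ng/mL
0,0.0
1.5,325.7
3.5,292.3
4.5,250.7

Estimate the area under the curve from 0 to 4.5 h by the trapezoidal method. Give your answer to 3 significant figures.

Trapezoidal AUC_0→4.5:
  [0→1.5]: (0.0+325.7)/2 × 1.5 = 244.275
  [1.5→3.5]: (325.7+292.3)/2 × 2 = 618.0
  [3.5→4.5]: (292.3+250.7)/2 × 1 = 271.5
  Sum = 1133.775 ng/mL·h

AUC = 1130 ng/mL·h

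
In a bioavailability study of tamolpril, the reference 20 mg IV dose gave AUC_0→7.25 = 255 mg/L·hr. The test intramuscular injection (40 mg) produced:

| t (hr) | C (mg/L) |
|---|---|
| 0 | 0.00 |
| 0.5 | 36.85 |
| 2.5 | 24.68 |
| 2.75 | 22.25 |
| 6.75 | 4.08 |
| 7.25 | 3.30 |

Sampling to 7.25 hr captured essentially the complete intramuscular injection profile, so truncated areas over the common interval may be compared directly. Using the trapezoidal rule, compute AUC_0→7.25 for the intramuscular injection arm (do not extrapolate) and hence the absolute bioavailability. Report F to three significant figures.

Trapezoidal AUC_0→7.25 (intramuscular injection):
  [0→0.5]: (0.00+36.85)/2 × 0.5 = 9.2125
  [0.5→2.5]: (36.85+24.68)/2 × 2 = 61.53
  [2.5→2.75]: (24.68+22.25)/2 × 0.25 = 5.86625
  [2.75→6.75]: (22.25+4.08)/2 × 4 = 52.66
  [6.75→7.25]: (4.08+3.30)/2 × 0.5 = 1.845
  Sum = 131.11375 mg/L·hr
F = (AUC_ev/D_ev)/(AUC_iv/D_iv) = (131.11375/40)/(255/20) = 3.27784/12.75 = 0.2571

F = 0.257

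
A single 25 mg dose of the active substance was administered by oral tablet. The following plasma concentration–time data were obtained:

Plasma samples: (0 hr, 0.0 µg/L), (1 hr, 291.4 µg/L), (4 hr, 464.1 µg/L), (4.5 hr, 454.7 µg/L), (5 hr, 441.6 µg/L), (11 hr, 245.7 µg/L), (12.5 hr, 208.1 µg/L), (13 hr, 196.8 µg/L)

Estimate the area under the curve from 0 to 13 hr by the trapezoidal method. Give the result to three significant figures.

AUC = 4240 µg/L·hr

Trapezoidal AUC_0→13:
  [0→1]: (0.0+291.4)/2 × 1 = 145.7
  [1→4]: (291.4+464.1)/2 × 3 = 1133.25
  [4→4.5]: (464.1+454.7)/2 × 0.5 = 229.7
  [4.5→5]: (454.7+441.6)/2 × 0.5 = 224.075
  [5→11]: (441.6+245.7)/2 × 6 = 2061.9
  [11→12.5]: (245.7+208.1)/2 × 1.5 = 340.35
  [12.5→13]: (208.1+196.8)/2 × 0.5 = 101.225
  Sum = 4236.2 µg/L·hr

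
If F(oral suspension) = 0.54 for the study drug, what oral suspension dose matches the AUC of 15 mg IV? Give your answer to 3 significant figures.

For equal systemic exposure: F × D_ev = D_iv
D_ev = D_iv / F = 15 / 0.54 = 27.7778 mg

D_oral = 27.8 mg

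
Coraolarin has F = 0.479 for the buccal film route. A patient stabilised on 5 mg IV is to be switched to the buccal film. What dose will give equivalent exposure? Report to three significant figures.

D_buccal = 10.4 mg

For equal systemic exposure: F × D_ev = D_iv
D_ev = D_iv / F = 5 / 0.479 = 10.4384 mg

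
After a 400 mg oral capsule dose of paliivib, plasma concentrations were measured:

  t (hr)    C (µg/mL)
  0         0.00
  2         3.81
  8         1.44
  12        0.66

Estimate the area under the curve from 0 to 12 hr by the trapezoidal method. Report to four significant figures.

AUC = 23.76 µg/mL·hr

Trapezoidal AUC_0→12:
  [0→2]: (0.00+3.81)/2 × 2 = 3.81
  [2→8]: (3.81+1.44)/2 × 6 = 15.75
  [8→12]: (1.44+0.66)/2 × 4 = 4.2
  Sum = 23.76 µg/mL·hr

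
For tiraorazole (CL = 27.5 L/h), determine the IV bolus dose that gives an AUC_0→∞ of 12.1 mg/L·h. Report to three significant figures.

Dose_iv = CL × AUC_0→∞
     = 27.5 × 12.1 = 332.75 mg

Dose = 333 mg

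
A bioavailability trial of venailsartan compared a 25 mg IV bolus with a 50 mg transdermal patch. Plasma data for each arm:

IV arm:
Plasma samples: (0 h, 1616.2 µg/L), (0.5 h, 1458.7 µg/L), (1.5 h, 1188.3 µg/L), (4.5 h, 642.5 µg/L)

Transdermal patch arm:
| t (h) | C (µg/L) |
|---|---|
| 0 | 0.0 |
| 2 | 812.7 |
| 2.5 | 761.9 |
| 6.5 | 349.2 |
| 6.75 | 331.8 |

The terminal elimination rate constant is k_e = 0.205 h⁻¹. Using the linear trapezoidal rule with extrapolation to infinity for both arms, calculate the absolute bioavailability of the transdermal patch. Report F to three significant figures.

Trapezoidal AUC_0→4.5 (IV):
  [0→0.5]: (1616.2+1458.7)/2 × 0.5 = 768.725
  [0.5→1.5]: (1458.7+1188.3)/2 × 1 = 1323.5
  [1.5→4.5]: (1188.3+642.5)/2 × 3 = 2746.2
  Sum = 4838.425 µg/L·h
IV tail: 642.5/0.205 = 3134.146; AUC_iv,0→∞ = 4838.425 + 3134.146 = 7972.571 µg/L·h
Trapezoidal AUC_0→6.75 (transdermal patch):
  [0→2]: (0.0+812.7)/2 × 2 = 812.7
  [2→2.5]: (812.7+761.9)/2 × 0.5 = 393.65
  [2.5→6.5]: (761.9+349.2)/2 × 4 = 2222.2
  [6.5→6.75]: (349.2+331.8)/2 × 0.25 = 85.125
  Sum = 3513.675 µg/L·h
transdermal patch tail: 331.8/0.205 = 1618.537; AUC_ev,0→∞ = 3513.675 + 1618.537 = 5132.212 µg/L·h
F = (AUC_ev/D_ev)/(AUC_iv/D_iv) = (5132.212/50)/(7972.571/25) = 102.64424/318.90284 = 0.3219

F = 0.322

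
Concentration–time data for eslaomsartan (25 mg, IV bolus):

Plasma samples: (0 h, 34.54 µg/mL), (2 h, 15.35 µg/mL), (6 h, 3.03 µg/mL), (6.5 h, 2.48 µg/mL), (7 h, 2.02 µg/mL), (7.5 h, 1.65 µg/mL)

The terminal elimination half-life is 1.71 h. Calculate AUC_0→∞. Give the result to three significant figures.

Trapezoidal AUC_0→7.5:
  [0→2]: (34.54+15.35)/2 × 2 = 49.89
  [2→6]: (15.35+3.03)/2 × 4 = 36.76
  [6→6.5]: (3.03+2.48)/2 × 0.5 = 1.3775
  [6.5→7]: (2.48+2.02)/2 × 0.5 = 1.125
  [7→7.5]: (2.02+1.65)/2 × 0.5 = 0.9175
  Sum = 90.07 µg/mL·h
k_e = ln2 / t½ = 0.693147 / 1.71 = 0.4053 h^-1
Extrapolated tail: C_last / k_e = 1.65 / 0.4053 = 4.071
AUC_0→∞ = 90.07 + 4.071 = 94.141 µg/mL·h

AUC = 94.1 µg/mL·h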